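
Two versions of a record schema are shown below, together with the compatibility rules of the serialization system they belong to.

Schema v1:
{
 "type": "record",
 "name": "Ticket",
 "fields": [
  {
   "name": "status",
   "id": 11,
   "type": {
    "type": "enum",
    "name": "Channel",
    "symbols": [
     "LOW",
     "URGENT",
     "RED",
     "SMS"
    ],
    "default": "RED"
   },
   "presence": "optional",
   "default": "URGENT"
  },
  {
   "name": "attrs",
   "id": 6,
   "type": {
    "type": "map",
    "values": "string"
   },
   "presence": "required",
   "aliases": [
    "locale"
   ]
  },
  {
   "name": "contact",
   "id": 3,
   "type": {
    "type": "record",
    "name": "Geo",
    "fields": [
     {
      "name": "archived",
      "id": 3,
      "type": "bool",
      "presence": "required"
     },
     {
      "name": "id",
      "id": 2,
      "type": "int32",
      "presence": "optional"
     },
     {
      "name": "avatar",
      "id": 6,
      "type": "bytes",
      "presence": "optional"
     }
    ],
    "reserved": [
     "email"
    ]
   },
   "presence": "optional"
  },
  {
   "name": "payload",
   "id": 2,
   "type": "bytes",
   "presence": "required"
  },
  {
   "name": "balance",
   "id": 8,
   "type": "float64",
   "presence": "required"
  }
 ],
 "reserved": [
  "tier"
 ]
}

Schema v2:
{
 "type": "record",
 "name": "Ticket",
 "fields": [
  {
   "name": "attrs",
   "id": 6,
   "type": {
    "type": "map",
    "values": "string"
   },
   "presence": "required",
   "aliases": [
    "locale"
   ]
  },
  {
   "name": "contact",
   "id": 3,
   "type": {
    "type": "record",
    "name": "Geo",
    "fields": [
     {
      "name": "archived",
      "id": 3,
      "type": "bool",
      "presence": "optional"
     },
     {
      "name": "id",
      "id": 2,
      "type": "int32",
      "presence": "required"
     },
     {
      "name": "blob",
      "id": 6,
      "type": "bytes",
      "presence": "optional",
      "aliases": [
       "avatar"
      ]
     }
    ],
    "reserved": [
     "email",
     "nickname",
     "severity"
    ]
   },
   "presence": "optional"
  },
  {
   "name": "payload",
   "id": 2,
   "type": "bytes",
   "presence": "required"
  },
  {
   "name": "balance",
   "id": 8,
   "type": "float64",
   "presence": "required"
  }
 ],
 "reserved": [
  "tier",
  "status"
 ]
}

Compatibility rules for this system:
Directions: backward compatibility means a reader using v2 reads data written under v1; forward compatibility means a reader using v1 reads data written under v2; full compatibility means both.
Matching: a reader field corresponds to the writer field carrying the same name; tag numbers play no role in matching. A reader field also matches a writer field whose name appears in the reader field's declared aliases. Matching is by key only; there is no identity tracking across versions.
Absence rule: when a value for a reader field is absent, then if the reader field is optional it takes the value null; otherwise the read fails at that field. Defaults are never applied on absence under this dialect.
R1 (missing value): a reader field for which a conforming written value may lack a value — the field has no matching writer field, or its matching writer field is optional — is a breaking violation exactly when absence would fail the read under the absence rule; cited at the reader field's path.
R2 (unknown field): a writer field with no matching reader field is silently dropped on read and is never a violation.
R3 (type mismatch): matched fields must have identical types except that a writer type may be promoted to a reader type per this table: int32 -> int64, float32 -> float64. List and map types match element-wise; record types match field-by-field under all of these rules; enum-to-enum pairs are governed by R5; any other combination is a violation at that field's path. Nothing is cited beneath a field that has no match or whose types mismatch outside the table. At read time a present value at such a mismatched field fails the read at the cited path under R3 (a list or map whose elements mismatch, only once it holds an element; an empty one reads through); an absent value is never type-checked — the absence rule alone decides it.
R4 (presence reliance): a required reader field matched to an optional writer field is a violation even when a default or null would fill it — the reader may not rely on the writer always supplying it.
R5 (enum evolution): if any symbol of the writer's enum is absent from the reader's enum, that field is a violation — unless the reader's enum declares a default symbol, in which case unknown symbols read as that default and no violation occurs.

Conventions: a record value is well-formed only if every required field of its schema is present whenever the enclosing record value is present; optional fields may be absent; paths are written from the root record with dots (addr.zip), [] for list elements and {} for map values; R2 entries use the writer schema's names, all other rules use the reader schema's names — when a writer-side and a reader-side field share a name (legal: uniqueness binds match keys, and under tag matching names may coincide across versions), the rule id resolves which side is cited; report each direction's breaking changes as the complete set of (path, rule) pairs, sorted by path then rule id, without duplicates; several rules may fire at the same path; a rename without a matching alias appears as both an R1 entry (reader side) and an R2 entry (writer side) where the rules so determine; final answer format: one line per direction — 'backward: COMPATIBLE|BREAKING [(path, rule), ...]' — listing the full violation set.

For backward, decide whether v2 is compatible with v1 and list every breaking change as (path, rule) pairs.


in Ticket below, arrows point writer -> reader
backward analysis of Ticket with v2 as reader and v1 as writer:
  attrs: paired with writer attrs (map<string, string> -> map<string, string>; writer required)
  contact: paired with writer contact (Geo -> Geo; writer optional)
  payload: paired with writer payload (bytes -> bytes; writer required)
  balance: paired with writer balance (float64 -> float64; writer required)
  writer field status has no reader counterpart
  contact.archived: paired with writer contact.archived (bool -> bool; writer required)
  contact.id: paired with writer contact.id (int32 -> int32; writer optional)
  contact.blob: paired with writer contact.avatar (bytes -> bytes; writer optional)
  R1 fires at contact.id
  R4 fires at contact.id
  => 2 violation(s): backward is BREAKING for Ticket
checking off the Ticket differences that do not matter here:
  renamed field avatar to blob in record Geo (alias avatar declared on the renamed field) -> inert for the asked Ticket verdict: nothing fires
  removed field status from record Ticket (its key "status" joins the reserved list) -> inert for the asked Ticket verdict: nothing fires
  field archived in record Geo: required changed to optional -> fires only in the forward direction of Ticket, which is not asked here

backward: BREAKING [(contact.id, R1), (contact.id, R4)]


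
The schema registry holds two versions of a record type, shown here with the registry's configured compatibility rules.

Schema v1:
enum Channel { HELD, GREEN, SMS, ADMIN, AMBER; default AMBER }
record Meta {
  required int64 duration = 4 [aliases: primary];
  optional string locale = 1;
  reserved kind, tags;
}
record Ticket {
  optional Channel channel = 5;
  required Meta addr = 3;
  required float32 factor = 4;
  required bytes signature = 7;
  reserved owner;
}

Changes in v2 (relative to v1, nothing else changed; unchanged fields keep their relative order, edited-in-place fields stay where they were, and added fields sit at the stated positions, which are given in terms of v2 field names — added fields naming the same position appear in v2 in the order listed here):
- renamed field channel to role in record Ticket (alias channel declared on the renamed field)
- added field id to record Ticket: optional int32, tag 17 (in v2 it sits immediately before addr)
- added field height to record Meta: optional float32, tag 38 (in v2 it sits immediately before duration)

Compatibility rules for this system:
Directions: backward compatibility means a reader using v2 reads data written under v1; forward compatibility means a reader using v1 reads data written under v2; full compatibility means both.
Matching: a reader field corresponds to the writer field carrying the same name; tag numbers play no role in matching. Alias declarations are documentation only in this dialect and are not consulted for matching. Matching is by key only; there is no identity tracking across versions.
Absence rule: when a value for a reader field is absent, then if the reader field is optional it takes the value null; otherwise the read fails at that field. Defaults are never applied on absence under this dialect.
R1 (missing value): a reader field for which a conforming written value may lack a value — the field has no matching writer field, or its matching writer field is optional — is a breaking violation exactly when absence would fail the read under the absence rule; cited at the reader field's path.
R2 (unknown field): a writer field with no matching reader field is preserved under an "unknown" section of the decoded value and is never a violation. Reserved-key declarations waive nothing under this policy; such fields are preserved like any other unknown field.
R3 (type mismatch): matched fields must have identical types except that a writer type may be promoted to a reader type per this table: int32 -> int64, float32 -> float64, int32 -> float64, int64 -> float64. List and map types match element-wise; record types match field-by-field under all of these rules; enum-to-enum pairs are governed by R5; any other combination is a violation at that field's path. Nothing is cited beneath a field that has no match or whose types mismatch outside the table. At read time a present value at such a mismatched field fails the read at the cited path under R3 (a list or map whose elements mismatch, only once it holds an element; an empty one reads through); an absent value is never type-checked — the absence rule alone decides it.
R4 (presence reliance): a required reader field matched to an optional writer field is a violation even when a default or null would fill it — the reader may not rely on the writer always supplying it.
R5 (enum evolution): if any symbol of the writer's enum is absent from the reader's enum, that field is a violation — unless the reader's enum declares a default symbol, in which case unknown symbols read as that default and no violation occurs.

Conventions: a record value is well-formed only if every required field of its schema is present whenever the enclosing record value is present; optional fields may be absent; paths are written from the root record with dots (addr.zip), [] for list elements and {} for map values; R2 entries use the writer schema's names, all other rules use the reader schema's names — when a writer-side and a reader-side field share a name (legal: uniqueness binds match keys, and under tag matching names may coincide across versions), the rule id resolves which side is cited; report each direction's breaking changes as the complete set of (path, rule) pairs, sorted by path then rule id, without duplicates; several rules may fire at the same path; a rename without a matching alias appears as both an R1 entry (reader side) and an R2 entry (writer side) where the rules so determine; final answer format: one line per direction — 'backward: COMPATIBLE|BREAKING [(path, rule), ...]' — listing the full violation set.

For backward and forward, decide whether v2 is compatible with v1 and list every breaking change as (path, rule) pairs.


the writer's type comes first in each Ticket pair
backward for Ticket (reader v2, writer v1):
  no writer field matches reader role
  no writer field matches reader id
  addr <- addr (Meta -> Meta, writer required)
  factor <- factor (float32 -> float32, writer required)
  signature <- signature (bytes -> bytes, writer required)
  channel (writer side), unknown to reader
  no writer field matches reader addr.height
  addr.duration <- addr.duration (int64 -> int64, writer required)
  addr.locale <- addr.locale (string -> string, writer optional)
  nothing fires on Ticket: backward is COMPATIBLE
forward for Ticket (reader v1, writer v2):
  no writer field matches reader channel
  addr <- addr (Meta -> Meta, writer required)
  factor <- factor (float32 -> float32, writer required)
  signature <- signature (bytes -> bytes, writer required)
  role (writer side), unknown to reader
  id (writer side), unknown to reader
  addr.duration <- addr.duration (int64 -> int64, writer required)
  addr.locale <- addr.locale (string -> string, writer optional)
  addr.height (writer side), unknown to reader
  nothing fires on Ticket: forward is COMPATIBLE

backward: COMPATIBLE []; forward: COMPATIBLE []


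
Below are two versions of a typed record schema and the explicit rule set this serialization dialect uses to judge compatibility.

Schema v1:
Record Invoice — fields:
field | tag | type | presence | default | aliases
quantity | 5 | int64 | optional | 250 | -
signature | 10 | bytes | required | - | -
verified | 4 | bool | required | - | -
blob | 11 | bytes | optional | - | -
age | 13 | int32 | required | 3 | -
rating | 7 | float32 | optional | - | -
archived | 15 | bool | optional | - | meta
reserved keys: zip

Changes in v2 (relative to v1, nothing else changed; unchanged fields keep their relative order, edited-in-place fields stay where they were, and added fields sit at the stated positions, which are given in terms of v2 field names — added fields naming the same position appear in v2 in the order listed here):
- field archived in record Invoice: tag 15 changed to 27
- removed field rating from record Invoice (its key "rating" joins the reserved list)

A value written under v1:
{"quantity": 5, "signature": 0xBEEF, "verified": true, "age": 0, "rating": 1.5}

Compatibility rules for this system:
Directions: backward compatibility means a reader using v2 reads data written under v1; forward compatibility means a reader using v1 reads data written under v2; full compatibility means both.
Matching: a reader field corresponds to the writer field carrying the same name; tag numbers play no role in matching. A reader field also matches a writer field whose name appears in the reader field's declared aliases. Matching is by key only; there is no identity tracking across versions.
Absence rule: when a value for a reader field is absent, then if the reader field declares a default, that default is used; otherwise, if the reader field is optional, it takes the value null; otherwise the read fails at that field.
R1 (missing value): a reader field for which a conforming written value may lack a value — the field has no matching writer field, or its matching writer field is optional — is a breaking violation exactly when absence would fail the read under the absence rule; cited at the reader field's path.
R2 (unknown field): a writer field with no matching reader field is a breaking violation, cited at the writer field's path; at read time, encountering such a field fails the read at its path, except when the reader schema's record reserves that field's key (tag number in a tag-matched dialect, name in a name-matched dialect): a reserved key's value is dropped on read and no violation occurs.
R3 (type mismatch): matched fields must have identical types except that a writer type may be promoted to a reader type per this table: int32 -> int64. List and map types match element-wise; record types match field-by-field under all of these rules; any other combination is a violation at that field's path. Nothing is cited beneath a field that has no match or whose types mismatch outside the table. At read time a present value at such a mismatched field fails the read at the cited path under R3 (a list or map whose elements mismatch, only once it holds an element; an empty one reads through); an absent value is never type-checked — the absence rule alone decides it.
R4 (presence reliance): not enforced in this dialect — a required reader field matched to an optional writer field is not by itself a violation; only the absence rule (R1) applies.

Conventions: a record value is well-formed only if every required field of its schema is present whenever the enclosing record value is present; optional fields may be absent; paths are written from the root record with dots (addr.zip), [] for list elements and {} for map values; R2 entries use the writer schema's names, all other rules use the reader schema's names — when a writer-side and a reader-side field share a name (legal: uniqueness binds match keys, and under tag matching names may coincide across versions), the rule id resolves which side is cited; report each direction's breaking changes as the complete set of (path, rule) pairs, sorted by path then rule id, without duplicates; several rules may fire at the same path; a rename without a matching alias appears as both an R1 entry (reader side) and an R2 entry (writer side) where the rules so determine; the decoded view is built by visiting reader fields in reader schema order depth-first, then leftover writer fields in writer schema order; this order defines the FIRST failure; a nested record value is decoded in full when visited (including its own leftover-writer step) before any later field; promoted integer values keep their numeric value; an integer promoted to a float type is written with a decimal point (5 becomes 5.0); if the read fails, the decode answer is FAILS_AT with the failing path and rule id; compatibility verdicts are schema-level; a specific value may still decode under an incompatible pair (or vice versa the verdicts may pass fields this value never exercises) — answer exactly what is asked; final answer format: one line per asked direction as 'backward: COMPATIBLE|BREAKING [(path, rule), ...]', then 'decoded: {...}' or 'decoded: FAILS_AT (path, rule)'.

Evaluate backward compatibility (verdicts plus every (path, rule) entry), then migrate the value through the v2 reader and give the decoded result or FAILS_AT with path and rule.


the writer's type comes first in each Invoice pair
checking backward for Invoice: reader v2 against writer v1:
  int64 -> int64, writer optional: quantity aligns to quantity
  bytes -> bytes, writer required: signature aligns to signature
  bool -> bool, writer required: verified aligns to verified
  bytes -> bytes, writer optional: blob aligns to blob
  int32 -> int32, writer required: age aligns to age
  bool -> bool, writer optional: archived aligns to archived
  writer field rating has no reader counterpart
  => backward verdict for Invoice: COMPATIBLE, no violations
migrating the Invoice value to v2:
  quantity := 5
  signature := 0xBEEF
  verified := true
  blob := null (missing; optional => null)
  age := 0
  archived := null (missing; optional => null)
  writer rating: reserved -> dropped
  => decoded: {"quantity": 5, "signature": 0xBEEF, "verified": true, "blob": null, "age": 0, "archived": null}
the other Invoice changes do not affect what is asked:
  field archived in record Invoice: tag 15 changed to 27 -> triggers nothing under Invoice's printed rules — same verdict

backward: COMPATIBLE []; decoded: {"quantity": 5, "signature": 0xBEEF, "verified": true, "blob": null, "age": 0, "archived": null}


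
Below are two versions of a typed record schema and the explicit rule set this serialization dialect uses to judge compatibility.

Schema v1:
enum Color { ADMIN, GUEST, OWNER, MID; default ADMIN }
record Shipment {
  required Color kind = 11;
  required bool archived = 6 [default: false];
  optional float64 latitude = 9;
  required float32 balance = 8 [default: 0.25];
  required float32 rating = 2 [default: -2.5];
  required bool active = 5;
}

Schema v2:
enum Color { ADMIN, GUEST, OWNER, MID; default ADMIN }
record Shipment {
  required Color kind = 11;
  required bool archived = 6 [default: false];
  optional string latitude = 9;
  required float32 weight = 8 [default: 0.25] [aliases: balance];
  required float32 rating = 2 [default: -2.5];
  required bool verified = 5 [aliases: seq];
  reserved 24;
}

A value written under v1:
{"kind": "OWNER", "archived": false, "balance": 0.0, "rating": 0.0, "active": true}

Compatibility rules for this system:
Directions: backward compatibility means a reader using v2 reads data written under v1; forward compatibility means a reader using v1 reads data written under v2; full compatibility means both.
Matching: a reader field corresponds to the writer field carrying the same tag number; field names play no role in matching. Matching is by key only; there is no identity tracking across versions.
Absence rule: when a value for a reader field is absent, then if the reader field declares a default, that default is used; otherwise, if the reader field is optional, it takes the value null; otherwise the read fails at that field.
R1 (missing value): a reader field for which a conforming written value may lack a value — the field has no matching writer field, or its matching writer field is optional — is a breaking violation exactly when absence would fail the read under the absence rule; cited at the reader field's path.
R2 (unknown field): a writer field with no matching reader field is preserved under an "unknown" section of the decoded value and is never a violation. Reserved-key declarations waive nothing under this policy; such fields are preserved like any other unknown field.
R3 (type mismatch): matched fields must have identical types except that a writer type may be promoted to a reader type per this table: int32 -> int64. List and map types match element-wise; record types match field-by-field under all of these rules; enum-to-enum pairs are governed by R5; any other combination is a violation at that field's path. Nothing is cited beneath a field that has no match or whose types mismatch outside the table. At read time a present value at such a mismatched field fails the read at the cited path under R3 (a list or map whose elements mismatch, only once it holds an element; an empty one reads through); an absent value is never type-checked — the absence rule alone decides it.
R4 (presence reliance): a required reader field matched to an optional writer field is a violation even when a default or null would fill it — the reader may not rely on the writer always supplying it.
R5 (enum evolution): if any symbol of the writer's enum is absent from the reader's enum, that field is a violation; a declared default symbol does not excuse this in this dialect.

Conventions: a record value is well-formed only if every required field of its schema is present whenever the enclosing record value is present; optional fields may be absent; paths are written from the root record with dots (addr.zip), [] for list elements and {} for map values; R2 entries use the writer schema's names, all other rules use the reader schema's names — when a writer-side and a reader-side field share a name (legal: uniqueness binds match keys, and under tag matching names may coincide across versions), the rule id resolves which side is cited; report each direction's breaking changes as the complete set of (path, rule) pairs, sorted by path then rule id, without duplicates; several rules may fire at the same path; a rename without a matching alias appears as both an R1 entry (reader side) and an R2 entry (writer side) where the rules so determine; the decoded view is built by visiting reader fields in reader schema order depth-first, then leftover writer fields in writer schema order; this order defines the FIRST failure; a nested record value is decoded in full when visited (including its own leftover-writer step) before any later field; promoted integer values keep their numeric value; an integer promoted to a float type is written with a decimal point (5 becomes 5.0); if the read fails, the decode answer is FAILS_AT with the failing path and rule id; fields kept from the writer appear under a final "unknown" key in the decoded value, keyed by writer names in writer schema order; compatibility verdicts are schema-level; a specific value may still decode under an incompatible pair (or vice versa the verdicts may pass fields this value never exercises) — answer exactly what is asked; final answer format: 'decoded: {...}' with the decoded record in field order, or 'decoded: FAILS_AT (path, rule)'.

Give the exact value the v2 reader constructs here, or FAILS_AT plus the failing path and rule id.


decoded: {"kind": "OWNER", "archived": false, "latitude": null, "weight": 0.0, "rating": 0.0, "verified": true}

the writer's type comes first in each Shipment pair
decode walk for Shipment under reader schema v2:
  kind := "OWNER"
  archived := false
  latitude := null (not supplied -> null)
  weight := 0.0 (from writer balance)
  rating := 0.0
  verified := true (from writer active)
  => decoded: {"kind": "OWNER", "archived": false, "latitude": null, "weight": 0.0, "rating": 0.0, "verified": true}
ruling out the remaining Shipment differences:
  field latitude in record Shipment: type float64 changed to string -> matters for Shipment compatibility verdicts, not for this value's decode


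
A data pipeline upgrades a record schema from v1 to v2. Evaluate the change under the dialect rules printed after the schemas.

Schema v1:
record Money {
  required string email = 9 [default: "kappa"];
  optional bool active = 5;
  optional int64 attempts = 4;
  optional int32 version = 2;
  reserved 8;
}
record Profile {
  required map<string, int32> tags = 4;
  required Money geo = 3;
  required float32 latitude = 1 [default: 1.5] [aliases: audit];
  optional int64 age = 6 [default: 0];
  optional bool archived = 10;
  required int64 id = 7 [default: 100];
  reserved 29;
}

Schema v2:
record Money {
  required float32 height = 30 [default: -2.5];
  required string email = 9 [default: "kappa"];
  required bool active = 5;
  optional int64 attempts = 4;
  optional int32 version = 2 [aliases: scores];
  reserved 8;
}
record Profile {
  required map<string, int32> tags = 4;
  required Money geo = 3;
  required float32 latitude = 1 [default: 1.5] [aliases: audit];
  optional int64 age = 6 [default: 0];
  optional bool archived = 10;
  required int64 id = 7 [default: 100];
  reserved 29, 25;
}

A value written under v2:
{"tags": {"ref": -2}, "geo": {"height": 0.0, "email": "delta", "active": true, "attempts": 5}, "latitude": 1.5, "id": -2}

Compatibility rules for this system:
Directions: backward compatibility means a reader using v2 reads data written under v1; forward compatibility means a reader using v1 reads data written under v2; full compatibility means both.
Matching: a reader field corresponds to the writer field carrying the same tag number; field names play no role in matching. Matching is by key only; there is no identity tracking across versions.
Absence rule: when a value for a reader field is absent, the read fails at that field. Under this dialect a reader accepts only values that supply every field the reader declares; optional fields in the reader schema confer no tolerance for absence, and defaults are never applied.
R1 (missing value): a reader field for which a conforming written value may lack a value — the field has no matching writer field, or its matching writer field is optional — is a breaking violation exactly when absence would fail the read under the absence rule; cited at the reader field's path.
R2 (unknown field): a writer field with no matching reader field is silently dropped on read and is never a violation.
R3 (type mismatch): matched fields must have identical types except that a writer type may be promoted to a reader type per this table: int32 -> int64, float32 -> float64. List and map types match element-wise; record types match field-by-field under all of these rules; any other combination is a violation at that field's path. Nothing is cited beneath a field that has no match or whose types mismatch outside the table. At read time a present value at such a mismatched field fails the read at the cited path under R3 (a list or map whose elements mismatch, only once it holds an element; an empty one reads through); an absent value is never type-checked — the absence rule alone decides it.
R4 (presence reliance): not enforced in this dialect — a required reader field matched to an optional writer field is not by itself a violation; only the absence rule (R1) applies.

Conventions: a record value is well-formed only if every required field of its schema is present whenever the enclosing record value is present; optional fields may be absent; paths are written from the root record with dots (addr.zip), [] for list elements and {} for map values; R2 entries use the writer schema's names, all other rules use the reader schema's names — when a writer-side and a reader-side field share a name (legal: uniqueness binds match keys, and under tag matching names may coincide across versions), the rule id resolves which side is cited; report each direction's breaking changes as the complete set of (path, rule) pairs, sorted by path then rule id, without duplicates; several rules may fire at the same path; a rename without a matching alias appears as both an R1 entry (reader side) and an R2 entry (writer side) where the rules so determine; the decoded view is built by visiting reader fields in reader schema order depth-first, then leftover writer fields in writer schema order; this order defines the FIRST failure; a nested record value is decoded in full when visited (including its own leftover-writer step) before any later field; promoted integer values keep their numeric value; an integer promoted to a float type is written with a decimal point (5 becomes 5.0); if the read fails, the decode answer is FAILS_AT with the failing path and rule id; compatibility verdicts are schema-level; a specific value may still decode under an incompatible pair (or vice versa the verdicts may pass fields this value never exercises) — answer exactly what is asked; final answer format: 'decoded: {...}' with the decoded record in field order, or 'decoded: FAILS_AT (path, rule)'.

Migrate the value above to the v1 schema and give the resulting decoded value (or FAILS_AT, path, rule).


each type pair in Profile: writer, then reader
decoding the Profile value with the v1 reader:
  tags := {"ref": -2}
  geo.email := "delta"
  geo.active := true
  geo.attempts := 5
  read fails at geo.version under R1 (no fill)
  => FAILS_AT (geo.version, R1)
diffs on Profile not affecting the asked answer:
  field active in record Money: optional changed to required -> a verdict-level change on Profile — the shown value reads the same
  added field height to record Money: required float32, tag 30, default -2.5 (in v2 it sits immediately before email) -> a verdict-level change on Profile — the shown value reads the same

decoded: FAILS_AT (geo.version, R1)


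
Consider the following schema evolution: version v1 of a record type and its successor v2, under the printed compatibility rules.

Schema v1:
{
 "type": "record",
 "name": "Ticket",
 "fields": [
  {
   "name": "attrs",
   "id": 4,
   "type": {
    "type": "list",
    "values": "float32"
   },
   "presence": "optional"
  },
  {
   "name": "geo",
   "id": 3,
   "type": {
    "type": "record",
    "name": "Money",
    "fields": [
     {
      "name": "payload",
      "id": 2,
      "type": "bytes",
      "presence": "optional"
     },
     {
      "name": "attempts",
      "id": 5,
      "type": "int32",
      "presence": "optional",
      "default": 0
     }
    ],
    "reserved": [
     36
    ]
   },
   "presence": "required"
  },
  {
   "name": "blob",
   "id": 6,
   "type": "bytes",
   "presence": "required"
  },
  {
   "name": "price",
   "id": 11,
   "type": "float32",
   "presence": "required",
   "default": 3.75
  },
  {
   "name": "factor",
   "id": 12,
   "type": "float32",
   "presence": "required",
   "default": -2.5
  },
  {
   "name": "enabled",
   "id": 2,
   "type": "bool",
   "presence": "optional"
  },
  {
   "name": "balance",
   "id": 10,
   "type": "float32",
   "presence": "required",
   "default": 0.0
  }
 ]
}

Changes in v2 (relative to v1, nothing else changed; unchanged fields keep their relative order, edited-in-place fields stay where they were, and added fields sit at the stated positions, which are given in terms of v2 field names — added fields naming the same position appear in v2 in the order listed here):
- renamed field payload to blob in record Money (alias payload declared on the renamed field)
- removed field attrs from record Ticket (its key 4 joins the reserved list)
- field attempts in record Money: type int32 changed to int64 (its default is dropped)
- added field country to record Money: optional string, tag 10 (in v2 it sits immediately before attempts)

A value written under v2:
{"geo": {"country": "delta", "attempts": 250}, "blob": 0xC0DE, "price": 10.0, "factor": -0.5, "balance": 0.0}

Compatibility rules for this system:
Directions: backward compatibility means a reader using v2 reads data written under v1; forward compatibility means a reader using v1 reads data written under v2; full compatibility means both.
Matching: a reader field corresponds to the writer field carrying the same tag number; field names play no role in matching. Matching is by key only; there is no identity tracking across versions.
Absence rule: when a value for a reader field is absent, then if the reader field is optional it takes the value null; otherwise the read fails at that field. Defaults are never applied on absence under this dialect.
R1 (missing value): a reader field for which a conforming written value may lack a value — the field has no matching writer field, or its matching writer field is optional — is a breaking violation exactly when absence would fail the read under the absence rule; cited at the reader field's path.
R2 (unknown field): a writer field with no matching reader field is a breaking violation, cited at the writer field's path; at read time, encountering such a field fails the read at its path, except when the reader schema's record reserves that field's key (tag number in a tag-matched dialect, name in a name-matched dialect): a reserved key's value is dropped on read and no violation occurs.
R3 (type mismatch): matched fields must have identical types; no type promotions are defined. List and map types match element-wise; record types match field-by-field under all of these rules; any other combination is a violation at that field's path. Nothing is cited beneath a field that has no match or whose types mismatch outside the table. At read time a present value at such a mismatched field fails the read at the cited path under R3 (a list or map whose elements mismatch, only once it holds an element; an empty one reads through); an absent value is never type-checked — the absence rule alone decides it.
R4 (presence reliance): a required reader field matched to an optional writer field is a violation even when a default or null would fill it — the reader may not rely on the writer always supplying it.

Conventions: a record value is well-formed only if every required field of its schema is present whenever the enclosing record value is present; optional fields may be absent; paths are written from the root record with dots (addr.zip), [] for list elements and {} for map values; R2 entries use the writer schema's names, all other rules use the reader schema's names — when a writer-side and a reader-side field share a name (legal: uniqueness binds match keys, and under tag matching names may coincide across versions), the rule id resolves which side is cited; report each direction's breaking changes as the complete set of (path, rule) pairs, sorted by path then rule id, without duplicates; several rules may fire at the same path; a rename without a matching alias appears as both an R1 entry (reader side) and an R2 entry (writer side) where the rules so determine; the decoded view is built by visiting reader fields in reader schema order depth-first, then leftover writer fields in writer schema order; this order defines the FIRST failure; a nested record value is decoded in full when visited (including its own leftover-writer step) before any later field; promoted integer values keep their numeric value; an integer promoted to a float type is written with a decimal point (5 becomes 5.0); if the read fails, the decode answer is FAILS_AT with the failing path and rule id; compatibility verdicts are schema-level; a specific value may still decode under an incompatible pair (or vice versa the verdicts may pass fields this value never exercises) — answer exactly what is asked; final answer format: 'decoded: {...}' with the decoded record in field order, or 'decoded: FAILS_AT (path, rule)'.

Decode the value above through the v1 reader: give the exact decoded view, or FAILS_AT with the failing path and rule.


arrows below run writer -> reader for Ticket
migrating the Ticket value to v1:
  attrs := null (not supplied -> null)
  geo.payload := null (not supplied -> null)
  read fails at geo.attempts under R3
  => FAILS_AT (geo.attempts, R3)
remaining Ticket differences; none change what is asked:
  renamed field payload to blob in record Money (alias payload declared on the renamed field) -> no rule fires on it and the decoded Ticket view is identical with or without it
  removed field attrs from record Ticket (its key 4 joins the reserved list) -> no rule fires on it and the decoded Ticket view is identical with or without it
  added field country to record Money: optional string, tag 10 (in v2 it sits immediately before attempts) -> shifts the Ticket verdicts, not this decode

decoded: FAILS_AT (geo.attempts, R3)


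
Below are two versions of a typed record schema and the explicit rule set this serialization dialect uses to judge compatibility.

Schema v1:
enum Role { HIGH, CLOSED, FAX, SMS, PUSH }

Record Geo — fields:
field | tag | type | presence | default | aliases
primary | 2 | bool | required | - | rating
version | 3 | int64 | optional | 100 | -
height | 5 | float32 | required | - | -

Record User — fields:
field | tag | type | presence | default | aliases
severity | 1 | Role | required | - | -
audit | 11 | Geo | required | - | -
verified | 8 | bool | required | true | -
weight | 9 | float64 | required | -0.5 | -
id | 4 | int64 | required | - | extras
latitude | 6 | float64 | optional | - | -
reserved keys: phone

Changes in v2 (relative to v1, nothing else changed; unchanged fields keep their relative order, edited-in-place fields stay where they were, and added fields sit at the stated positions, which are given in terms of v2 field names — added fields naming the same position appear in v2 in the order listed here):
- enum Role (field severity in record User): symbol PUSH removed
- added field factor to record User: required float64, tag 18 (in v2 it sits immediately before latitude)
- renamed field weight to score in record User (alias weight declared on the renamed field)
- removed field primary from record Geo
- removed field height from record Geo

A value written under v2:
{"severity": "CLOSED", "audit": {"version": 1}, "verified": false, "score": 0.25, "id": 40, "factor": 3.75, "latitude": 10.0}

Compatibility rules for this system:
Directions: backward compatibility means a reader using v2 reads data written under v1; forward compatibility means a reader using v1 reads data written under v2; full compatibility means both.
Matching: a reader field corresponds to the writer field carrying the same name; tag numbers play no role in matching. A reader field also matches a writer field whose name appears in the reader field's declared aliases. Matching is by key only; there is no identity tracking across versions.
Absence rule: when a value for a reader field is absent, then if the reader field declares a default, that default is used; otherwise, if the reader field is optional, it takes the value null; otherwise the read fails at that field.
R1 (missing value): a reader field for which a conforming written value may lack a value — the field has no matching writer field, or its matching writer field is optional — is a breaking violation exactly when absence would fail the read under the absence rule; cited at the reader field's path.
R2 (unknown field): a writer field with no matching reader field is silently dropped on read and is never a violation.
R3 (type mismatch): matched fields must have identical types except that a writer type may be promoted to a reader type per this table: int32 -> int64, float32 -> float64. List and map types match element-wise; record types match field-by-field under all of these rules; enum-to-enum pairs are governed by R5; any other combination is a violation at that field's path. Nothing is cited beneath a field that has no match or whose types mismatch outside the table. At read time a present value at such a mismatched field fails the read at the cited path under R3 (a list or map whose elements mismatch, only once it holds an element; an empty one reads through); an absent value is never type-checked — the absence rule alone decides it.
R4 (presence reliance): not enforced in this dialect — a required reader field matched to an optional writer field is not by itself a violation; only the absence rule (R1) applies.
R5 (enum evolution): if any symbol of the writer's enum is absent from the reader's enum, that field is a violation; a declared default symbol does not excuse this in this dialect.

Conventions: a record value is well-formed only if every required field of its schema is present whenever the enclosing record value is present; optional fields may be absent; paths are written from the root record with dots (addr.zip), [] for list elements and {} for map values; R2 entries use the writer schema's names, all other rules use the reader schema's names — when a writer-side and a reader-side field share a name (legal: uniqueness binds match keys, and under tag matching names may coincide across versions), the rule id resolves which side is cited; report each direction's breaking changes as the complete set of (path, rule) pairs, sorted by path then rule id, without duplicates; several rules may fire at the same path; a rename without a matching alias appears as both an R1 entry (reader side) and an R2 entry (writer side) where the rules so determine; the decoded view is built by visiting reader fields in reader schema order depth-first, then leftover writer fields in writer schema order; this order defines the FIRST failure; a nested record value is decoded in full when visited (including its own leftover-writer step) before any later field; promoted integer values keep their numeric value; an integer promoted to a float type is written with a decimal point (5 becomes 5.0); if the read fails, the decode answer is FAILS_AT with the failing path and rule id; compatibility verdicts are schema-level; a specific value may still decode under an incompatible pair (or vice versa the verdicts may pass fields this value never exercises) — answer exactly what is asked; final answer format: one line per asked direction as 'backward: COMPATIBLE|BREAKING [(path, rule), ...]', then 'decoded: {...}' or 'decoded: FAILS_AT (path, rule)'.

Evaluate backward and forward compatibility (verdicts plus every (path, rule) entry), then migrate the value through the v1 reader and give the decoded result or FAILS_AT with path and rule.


in User below, arrows point writer -> reader
backward for User (reader v2, writer v1):
  severity: Role -> Role, writer required; from severity
  audit: Geo -> Geo, writer required; from audit
  verified: bool -> bool, writer required; from verified
  score: float64 -> float64, writer required; from weight
  id: int64 -> int64, writer required; from id
  factor: no writer match
  latitude: float64 -> float64, writer optional; from latitude
  audit.version: int64 -> int64, writer optional; from audit.version
  writer audit.primary: unknown to reader
  writer audit.height: unknown to reader
  violation R1 at factor
  violation R5 at severity
  backward on User therefore BREAKING (2)
forward for User (reader v1, writer v2):
  severity: Role -> Role, writer required; from severity
  audit: Geo -> Geo, writer required; from audit
  verified: bool -> bool, writer required; from verified
  weight: no writer match
  id: int64 -> int64, writer required; from id
  latitude: float64 -> float64, writer optional; from latitude
  writer score: unknown to reader
  writer factor: unknown to reader
  audit.primary: no writer match
  audit.version: int64 -> int64, writer optional; from audit.version
  audit.height: no writer match
  violation R1 at audit.height
  violation R1 at audit.primary
  forward on User therefore BREAKING (2)
migrating the User value to v1:
  severity := "CLOSED"
  read fails at audit.primary under R1 (no fill)
  => FAILS_AT (audit.primary, R1)

backward: BREAKING [(factor, R1), (severity, R5)]; forward: BREAKING [(audit.height, R1), (audit.primary, R1)]; decoded: FAILS_AT (audit.primary, R1)
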